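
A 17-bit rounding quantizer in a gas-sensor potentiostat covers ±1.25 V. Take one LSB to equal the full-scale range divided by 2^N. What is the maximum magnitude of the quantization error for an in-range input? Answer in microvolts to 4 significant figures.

9.537 µV

Full-scale range = 1.25 V − (-1.25 V) = 2.5 V.
Step size = 2.5/131072 V = 19.0735 µV.
A rounding quantizer has |error| ≤ LSB/2 = 9.537 µV.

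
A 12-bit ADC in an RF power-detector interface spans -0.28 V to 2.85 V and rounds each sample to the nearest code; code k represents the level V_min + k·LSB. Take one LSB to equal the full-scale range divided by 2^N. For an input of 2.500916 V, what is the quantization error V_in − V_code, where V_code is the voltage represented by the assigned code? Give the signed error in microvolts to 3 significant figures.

Span: 2.85 V − (-0.28 V) = 3.13 V. LSB = 3.13 V / 2^12 ≈ 0.7642 mV.
(V_in − V_min)/LSB = (2.500916 − (-0.28)) × 4096/3.13 = 3639.1795 → nearest code k = 3639.
V_code = V_min + k × range/2^12 = -0.28 + 3639 × 3.13/4096 = 2.500778809 V.
V_in − V_code = 2.500916 − (2.500778809) = +137 µV.

+137 µV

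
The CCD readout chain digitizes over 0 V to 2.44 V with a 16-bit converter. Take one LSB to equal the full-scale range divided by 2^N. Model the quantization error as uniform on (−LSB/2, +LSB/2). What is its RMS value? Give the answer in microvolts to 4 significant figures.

10.75 µV

Full-scale range = 2.44 V.
Step size = 2.44/65536 V = 37.2314 µV.
RMS of a uniform error over width LSB is LSB/√12 = 10.75 µV.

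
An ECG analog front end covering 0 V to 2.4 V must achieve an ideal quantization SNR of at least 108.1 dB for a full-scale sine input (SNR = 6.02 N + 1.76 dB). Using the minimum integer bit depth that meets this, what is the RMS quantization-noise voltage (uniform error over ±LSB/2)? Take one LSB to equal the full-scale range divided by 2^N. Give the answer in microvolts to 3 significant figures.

Full-scale range = 2.4 V.
Required N = ⌈(108.1 − 1.76)/6.02⌉ = ⌈17.664⌉ = 18.
Step size = 2.4/262144 V = 9.1553 µV.
RMS noise = LSB/√12 = 2.64 µV.

2.64 µV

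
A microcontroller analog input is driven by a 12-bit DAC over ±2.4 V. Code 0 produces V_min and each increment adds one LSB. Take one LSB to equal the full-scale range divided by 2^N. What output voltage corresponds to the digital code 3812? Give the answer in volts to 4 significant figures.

2.067 V

Range = 2.4 − (-2.4) = 4.8 V. LSB = 4.8 V / 2^12.
Output = V_min + (3812/4096) × range = -2.4 + 0.930664 × 4.8 V
      = -2.4 + 4.46719 = 2.06719 V.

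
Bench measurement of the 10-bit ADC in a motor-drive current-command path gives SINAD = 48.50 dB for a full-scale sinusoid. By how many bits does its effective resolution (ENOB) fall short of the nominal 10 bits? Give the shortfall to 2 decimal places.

N_eff = (48.50 − 1.76)/6.02 = 7.7641 bits.
10 − 7.7641 = 2.24 bits below nominal.

2.24 bits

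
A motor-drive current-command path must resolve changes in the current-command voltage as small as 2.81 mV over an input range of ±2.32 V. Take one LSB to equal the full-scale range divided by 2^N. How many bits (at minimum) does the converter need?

11 bits

The full-scale span is 2.32 − (-2.32) = 4.64 V.
Required number of levels: 4.64/2.81 mV = 1651.2; smallest N with 2^N ≥ that is 11.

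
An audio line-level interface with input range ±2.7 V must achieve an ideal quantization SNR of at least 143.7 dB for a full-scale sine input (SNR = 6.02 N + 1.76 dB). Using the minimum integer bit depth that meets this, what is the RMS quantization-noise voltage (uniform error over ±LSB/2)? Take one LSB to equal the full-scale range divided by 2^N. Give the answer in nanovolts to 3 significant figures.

92.9 nV

Full-scale range = 2.7 V − (-2.7 V) = 5.4 V.
Required N = ⌈(143.7 − 1.76)/6.02⌉ = ⌈23.578⌉ = 24.
LSB = 5.4 V ÷ 2^24 = 5.4/16777216 V = 321.87 nV.
RMS noise = LSB/√12 = 92.9 nV.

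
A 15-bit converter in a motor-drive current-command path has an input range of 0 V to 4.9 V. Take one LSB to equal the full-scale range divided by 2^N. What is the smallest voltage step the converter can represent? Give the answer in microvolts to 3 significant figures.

Span = 4.9 V.
Number of codes = 2^15 = 32768.
LSB = 4.9 V / 2^15 = 150 µV.

150 µV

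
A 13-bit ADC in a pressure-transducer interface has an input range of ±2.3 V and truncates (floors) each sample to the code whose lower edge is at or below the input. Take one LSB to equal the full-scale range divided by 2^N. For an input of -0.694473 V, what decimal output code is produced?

2859

Span: 2.3 V − (-2.3 V) = 4.6 V. LSB = 4.6 V / 2^13 ≈ 0.5615 mV.
V_in − V_min = -0.694473 − (-2.3) = 1.605527 V.
Divide by LSB: 1.605527 × 8192/4.6 = 2859.2342.
Truncating gives code 2859.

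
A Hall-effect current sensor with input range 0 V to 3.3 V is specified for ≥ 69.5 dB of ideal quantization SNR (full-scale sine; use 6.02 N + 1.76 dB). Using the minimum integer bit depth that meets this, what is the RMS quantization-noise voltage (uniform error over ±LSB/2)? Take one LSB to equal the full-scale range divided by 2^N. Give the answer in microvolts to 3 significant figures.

Span = 3.3 V.
Solving 6.02 N ≥ 69.5 − 1.76: N ≥ 11.252. Round up → N = 12.
LSB = 3.3 V / 2^12 = 0.80566 mV.
V_rms = LSB/√12 = 233 µV.

233 µV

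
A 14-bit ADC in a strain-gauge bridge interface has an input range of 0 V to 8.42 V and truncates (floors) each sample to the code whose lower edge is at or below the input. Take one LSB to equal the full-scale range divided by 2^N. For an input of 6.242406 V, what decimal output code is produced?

12146

V_FS = 8.42 V. LSB = 8.42 V / 2^14 ≈ 0.5139 mV.
V_in − V_min = 6.242406 − (0) = 6.242406 V.
Divide by LSB: 6.242406 × 16384/8.42 = 12146.7435.
Truncating gives code 12146.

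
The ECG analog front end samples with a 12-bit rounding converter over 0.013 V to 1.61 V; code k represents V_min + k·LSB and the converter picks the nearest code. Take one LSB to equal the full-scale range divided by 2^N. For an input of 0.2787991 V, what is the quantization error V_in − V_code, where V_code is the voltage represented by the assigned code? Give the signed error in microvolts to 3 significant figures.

−108 µV

Full-scale range = 1.61 V − (0.013 V) = 1.597 V. LSB = 1.597 V / 2^12 ≈ 389.9 µV.
(V_in − V_min)/LSB = (0.2787991 − (0.013)) × 4096/1.597 = 681.7239 → nearest code k = 682.
V_code = V_min + k × range/2^12 = 0.013 + 682 × 1.597/4096 = 0.2789067383 V.
V_in − V_code = 0.2787991 − (0.2789067383) = −108 µV.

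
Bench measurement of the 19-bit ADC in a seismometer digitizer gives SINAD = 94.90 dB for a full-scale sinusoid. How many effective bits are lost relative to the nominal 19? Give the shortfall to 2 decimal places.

ENOB = (SINAD − 1.76)/6.02 = (94.90 − 1.76)/6.02 = 15.4718 bits.
19 − 15.4718 = 3.53 bits below nominal.

3.53 bits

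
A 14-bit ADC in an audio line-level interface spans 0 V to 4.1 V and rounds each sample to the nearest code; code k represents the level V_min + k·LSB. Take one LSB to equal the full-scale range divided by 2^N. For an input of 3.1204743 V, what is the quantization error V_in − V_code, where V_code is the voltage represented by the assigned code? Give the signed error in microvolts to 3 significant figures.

−70.1 µV

Full-scale range = 4.1 V. LSB = 4.1 V / 2^14 ≈ 250.2 µV.
Position in LSBs: (3.1204743 − (0)) × 16384/4.1 = 12469.7197; rounding gives k = 12470.
V_code = V_min + k × range/2^14 = 0 + 12470 × 4.1/16384 = 3.1205444336 V.
Error = V_in − V_code = 3.1204743 − (3.1205444336) = −70.1 µV.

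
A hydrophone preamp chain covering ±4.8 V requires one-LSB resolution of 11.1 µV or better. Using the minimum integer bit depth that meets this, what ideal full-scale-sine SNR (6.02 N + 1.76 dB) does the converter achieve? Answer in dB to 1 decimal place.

122.2 dB

Span: 4.8 V − (-4.8 V) = 9.6 V.
9.6 V / 11.1 µV = 864900. Since 2^19 = 524288 and 2^20 = 1048576, N = 20.
Ideal SNR at N = 20: 6.02·20 + 1.76 = 122.2 dB.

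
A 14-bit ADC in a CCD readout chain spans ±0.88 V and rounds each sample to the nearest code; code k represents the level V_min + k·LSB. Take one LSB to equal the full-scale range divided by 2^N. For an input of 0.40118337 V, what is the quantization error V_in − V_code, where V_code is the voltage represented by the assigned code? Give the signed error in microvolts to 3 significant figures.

−37.3 µV

Span: 0.88 V − (-0.88 V) = 1.76 V. LSB = 1.76 V / 2^14 ≈ 107.4 µV.
(V_in − V_min)/LSB = (0.40118337 − (-0.88)) × 16384/1.76 = 11926.6525 → nearest code k = 11927.
Reconstructed level: -0.88 + 11927 × 1.76/16384 V = 0.40122070313 V.
V_in − V_code = 0.40118337 − (0.40122070313) = −37.3 µV.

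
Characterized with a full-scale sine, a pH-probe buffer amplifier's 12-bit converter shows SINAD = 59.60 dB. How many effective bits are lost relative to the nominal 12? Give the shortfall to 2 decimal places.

Effective bits = (59.60 − 1.76)/6.02 = 9.6080.
Lost resolution: 12 − 9.6080 = 2.3920 bits.

2.39 bits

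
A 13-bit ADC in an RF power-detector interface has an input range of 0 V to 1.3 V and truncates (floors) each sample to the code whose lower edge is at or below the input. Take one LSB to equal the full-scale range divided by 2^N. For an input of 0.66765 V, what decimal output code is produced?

4207

Full-scale range = 1.3 V. LSB = 1.3 V / 2^13 ≈ 158.7 µV.
(V_in − V_min) × 2^13/range = (0.66765 − (0)) × 8192/1.3 = 4207.222.
Floor → code = 4207.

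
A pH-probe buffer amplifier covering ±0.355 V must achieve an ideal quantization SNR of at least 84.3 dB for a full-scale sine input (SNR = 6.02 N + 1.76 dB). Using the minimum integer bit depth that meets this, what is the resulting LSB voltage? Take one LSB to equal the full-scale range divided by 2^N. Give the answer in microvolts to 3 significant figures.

43.3 µV

The full-scale span is 0.355 − (-0.355) = 0.71 V.
Solving 6.02 N ≥ 84.3 − 1.76: N ≥ 13.711. Round up → N = 14.
LSB = 0.71 V / 2^14 = 43.3 µV.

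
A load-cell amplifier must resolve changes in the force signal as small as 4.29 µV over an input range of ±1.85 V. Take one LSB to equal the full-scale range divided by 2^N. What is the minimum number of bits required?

Full-scale range = 1.85 V − (-1.85 V) = 3.7 V.
Required number of levels: 3.7/4.29 µV = 862470; smallest N with 2^N ≥ that is 20.

20 bits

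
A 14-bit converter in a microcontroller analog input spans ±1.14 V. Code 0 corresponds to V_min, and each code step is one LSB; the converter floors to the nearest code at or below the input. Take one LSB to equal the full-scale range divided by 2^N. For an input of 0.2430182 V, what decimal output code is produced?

9938

The full-scale span is 1.14 − (-1.14) = 2.28 V. LSB = 2.28 V / 2^14 ≈ 139.2 µV.
(V_in − V_min) × 2^14/range = (0.2430182 − (-1.14)) × 16384/2.28 = 9938.320.
Floor → code = 9938.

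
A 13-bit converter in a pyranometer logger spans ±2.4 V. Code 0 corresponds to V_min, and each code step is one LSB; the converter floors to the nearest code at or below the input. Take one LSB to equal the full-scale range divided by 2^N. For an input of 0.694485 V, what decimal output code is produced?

5281

Span: 2.4 V − (-2.4 V) = 4.8 V. LSB = 4.8 V / 2^13 ≈ 0.5859 mV.
(V_in − V_min) × 2^13/range = (0.694485 − (-2.4)) × 8192/4.8 = 5281.254.
Floor → code = 5281.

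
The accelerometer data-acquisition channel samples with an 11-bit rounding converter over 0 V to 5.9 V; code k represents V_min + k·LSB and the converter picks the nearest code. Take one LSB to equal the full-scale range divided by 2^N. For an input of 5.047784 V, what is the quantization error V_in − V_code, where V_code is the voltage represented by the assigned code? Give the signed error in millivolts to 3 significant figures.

+0.518 mV

Range is 5.9 V. LSB = 5.9 V / 2^11 ≈ 2.881 mV.
Position in LSBs: (5.047784 − (0)) × 2048/5.9 = 1752.1799; rounding gives k = 1752.
V_code = V_min + k × range/2^11 = 0 + 1752 × 5.9/2048 = 5.047265625 V.
V_in − V_code = 5.047784 − (5.047265625) = +0.518 mV.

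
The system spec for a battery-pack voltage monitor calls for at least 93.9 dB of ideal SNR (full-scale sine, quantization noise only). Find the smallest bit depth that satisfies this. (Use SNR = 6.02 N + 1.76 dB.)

16 bits

Required N = ⌈(93.9 − 1.76)/6.02⌉ = ⌈15.306⌉ = 16.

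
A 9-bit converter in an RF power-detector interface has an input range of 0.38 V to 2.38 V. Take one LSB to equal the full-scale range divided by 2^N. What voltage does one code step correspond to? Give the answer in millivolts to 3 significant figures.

3.91 mV

Span: 2.38 V − (0.38 V) = 2 V.
There are 2^9 = 512 steps.
LSB = 2 V ÷ 2^9 = 2/512 V = 3.91 mV.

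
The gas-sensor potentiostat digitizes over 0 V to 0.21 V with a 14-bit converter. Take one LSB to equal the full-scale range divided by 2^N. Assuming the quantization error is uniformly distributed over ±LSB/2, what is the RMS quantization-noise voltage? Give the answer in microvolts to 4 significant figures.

3.700 µV

V_FS = 0.21 V.
Step size = 0.21/16384 V = 12.8174 µV.
For a uniform distribution on [−LSB/2, +LSB/2], V_rms = LSB/√12 = 12.8174 µV/3.4641 = 3.700 µV.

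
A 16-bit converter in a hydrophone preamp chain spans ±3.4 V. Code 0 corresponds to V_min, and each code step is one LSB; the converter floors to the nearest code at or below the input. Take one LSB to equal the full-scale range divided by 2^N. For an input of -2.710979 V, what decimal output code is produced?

6640

Full-scale range = 3.4 V − (-3.4 V) = 6.8 V. LSB = 6.8 V / 2^16 ≈ 103.8 µV.
V_in − V_min = -2.710979 − (-3.4) = 0.689021 V.
Divide by LSB: 0.689021 × 65536/6.8 = 6640.5412.
Truncating gives code 6640.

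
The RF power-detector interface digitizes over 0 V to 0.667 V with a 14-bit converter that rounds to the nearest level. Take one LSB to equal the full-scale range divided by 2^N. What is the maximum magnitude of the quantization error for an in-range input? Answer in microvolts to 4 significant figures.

20.36 µV

Span = 0.667 V.
LSB = 0.667 V ÷ 2^14 = 0.667/16384 V = 40.7104 µV.
|e|_max = LSB/2 = 20.36 µV.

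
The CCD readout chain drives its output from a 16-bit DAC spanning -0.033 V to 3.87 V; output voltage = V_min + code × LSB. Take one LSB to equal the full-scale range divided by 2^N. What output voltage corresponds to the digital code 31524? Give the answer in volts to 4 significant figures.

Full-scale range = 3.87 V − (-0.033 V) = 3.903 V. LSB = 3.903 V / 2^16.
Output = V_min + (31524/65536) × range = -0.033 + 0.481018 × 3.903 V
      = -0.033 V + 1.87741 V = 1.84441 V.

1.844 V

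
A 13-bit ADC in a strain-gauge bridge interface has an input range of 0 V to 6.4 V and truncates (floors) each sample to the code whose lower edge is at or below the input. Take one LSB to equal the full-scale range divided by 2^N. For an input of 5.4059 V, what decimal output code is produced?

6919

Full-scale range = 6.4 V. LSB = 6.4 V / 2^13 ≈ 0.7812 mV.
code = ⌊(V_in − V_min)/LSB⌋ = ⌊(V_in − V_min) × 2^13 / range⌋
     = ⌊(5.4059 − (0)) × 8192 / 6.4⌋ = ⌊5.4059 × 8192/6.4⌋
     = ⌊6919.552⌋ = 6919.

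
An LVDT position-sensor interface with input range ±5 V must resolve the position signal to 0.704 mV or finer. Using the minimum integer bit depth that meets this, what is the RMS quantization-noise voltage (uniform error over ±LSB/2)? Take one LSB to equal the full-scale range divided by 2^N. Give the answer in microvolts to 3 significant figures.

The full-scale span is 5 − (-5) = 10 V.
10 V / 0.704 mV = 14200. Since 2^13 = 8192 and 2^14 = 16384, N = 14.
Step size = 10/16384 V = 0.61035 mV.
V_rms = LSB/√12 = 176 µV.

176 µV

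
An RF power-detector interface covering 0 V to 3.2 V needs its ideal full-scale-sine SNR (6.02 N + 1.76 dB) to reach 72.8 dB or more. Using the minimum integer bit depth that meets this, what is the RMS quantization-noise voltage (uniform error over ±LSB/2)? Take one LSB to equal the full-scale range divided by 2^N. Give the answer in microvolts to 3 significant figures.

Range is 3.2 V.
6.02 N + 1.76 ≥ 72.8 gives N ≥ 11.801, so the minimum integer is 12.
Step size = 3.2/4096 V = 0.78125 mV.
V_rms = LSB/√12 = 226 µV.

226 µV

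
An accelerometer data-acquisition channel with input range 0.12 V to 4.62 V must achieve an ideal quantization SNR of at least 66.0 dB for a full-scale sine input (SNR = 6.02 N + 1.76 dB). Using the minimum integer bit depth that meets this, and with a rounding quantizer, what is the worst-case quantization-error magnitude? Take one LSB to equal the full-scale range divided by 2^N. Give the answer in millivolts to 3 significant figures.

Span: 4.62 V − (0.12 V) = 4.5 V.
6.02 N + 1.76 ≥ 66.0 gives N ≥ 10.671, so the minimum integer is 11.
One LSB is 4.5 V / 2048 = 2.1973 mV.
|e|_max = LSB/2 = 1.10 mV.

1.10 mV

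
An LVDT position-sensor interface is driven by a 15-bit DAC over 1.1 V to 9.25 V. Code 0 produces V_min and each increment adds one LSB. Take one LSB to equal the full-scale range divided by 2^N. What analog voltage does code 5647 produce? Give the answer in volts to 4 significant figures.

Range = 9.25 − (1.1) = 8.15 V. LSB = 8.15 V / 2^15.
Output = V_min + (5647/32768) × range = 1.1 + 0.172333 × 8.15 V
      = 1.1 + 1.40451 = 2.50451 V.

2.505 V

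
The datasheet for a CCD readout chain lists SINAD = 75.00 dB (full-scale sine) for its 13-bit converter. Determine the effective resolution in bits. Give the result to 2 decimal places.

ENOB = (75.00 − 1.76)/6.02 = 12.1661 bits.

12.17 bits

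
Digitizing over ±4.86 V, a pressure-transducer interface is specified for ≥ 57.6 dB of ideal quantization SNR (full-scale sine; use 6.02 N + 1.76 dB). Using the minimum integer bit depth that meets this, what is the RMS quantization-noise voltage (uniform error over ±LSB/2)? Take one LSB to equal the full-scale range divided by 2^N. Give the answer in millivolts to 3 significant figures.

2.74 mV

Full-scale range = 4.86 V − (-4.86 V) = 9.72 V.
6.02 N + 1.76 ≥ 57.6 gives N ≥ 9.276, so the minimum integer is 10.
One LSB is 9.72 V / 1024 = 9.4922 mV.
V_rms = LSB/√12 = 2.74 mV.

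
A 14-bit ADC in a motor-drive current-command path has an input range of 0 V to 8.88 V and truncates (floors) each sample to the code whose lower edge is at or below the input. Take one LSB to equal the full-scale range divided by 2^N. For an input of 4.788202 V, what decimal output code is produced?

Full-scale range = 8.88 V. LSB = 8.88 V / 2^14 ≈ 0.5420 mV.
(V_in − V_min) × 2^14/range = (4.788202 − (0)) × 16384/8.88 = 8834.448.
Floor → code = 8834.

8834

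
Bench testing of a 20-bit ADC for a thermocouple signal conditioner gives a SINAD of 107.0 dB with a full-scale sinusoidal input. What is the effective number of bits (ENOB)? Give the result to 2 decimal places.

17.48 bits

(107.0 − 1.76) / 6.02 = 105.24/6.02 = 17.4817 effective bits.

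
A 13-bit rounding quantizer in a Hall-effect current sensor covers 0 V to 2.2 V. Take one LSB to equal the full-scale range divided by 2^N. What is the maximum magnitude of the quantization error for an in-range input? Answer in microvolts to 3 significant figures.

Range is 2.2 V.
One LSB is 2.2 V / 8192 = 268.55 µV.
|e|_max = LSB/2 = 134 µV.

134 µV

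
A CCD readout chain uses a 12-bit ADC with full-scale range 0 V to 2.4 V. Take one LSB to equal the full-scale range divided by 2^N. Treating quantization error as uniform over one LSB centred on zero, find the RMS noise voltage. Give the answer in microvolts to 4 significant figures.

Full-scale range = 2.4 V.
LSB = 2.4 V ÷ 2^12 = 2.4/4096 V = 0.585938 mV.
σ_q = LSB/√12 = 0.585938 mV/3.4641 = 169.1 µV.

169.1 µV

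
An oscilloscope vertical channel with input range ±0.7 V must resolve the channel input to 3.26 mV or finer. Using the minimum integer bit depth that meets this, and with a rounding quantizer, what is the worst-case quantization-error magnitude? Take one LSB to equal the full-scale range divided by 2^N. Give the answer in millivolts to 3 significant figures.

1.37 mV

Full-scale range = 0.7 V − (-0.7 V) = 1.4 V.
Levels needed ≥ 1.4/3.26 mV = 429.4. 2^9 = 512 suffices, so N_min = 9.
LSB = 1.4 V / 2^9 = 2.7344 mV.
Max error for round-to-nearest is LSB/2 = 1.37 mV.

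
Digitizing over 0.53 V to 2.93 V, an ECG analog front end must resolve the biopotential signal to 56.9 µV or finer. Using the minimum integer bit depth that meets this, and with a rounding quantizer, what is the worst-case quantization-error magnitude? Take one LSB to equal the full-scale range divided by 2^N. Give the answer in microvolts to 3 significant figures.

Span: 2.93 V − (0.53 V) = 2.4 V.
Levels needed ≥ 2.4/56.9 µV = 42180. 2^16 = 65536 suffices, so N_min = 16.
LSB = 2.4 V / 2^16 = 36.621 µV.
Half an LSB is 18.3 µV.

18.3 µV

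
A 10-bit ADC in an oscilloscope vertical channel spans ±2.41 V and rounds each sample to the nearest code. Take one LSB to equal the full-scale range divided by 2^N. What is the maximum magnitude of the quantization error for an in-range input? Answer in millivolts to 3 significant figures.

2.35 mV

The full-scale span is 2.41 − (-2.41) = 4.82 V.
One LSB is 4.82 V / 1024 = 4.7070 mV.
|e|_max = LSB/2 = 2.35 mV.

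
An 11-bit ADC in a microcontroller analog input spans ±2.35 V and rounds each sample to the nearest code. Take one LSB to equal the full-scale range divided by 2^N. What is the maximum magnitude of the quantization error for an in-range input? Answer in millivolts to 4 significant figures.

1.147 mV

Full-scale range = 2.35 V − (-2.35 V) = 4.7 V.
LSB = 4.7 V ÷ 2^11 = 4.7/2048 V = 2.29492 mV.
Worst-case error for round-to-nearest is half an LSB: 1.147 mV.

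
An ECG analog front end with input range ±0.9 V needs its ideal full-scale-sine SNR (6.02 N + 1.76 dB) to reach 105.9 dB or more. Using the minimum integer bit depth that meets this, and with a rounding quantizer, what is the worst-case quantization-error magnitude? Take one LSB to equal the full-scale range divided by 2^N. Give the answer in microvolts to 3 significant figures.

The full-scale span is 0.9 − (-0.9) = 1.8 V.
Required N = ⌈(105.9 − 1.76)/6.02⌉ = ⌈17.299⌉ = 18.
LSB = 1.8 V / 2^18 = 6.8665 µV.
|e|_max = LSB/2 = 3.43 µV.

3.43 µV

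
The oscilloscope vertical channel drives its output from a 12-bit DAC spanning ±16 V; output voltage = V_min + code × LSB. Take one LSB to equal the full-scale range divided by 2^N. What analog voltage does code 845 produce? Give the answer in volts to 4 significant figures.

-9.398 V

Span: 16 V − (-16 V) = 32 V. LSB = 32 V / 2^12.
V_out = V_min + code × LSB = -16 V + 845 × 32 V / 4096
      = -16 + 6.60156 = -9.39844 V.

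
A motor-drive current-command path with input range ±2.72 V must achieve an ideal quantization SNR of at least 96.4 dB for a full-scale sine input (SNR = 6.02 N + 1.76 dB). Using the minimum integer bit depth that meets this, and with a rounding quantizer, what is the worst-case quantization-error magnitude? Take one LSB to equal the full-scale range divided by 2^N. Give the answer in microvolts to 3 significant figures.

Range = 2.72 − (-2.72) = 5.44 V.
6.02 N + 1.76 ≥ 96.4 gives N ≥ 15.721, so the minimum integer is 16.
One LSB is 5.44 V / 65536 = 83.008 µV.
Half an LSB is 41.5 µV.

41.5 µV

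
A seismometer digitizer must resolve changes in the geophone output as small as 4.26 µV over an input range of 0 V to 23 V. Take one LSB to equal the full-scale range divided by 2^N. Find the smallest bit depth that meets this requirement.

23 bits

Span = 23 V.
Levels needed ≥ 23/4.26 µV = 5.399e6. 2^23 = 8388608 suffices, so N_min = 23.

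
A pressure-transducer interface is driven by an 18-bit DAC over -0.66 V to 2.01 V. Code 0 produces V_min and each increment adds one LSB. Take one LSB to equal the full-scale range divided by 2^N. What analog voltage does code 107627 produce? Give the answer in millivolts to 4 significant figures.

436.2 mV

Span: 2.01 V − (-0.66 V) = 2.67 V. LSB = 2.67 V / 2^18.
Output = V_min + (107627/262144) × range = -0.66 + 0.410564 × 2.67 V
      = -0.66 V + 1.09621 V = 0.436207 V.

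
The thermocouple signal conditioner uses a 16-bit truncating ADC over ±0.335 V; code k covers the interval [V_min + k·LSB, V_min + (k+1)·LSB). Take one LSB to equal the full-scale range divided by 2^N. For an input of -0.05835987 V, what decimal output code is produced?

Range = 0.335 − (-0.335) = 0.67 V. LSB = 0.67 V / 2^16 ≈ 10.22 µV.
code = ⌊(V_in − V_min)/LSB⌋ = ⌊(V_in − V_min) × 2^16 / range⌋
     = ⌊(-0.05835987 − (-0.335)) × 65536 / 0.67⌋ = ⌊0.27664013 × 65536/0.67⌋
     = ⌊27059.534⌋ = 27059.

27059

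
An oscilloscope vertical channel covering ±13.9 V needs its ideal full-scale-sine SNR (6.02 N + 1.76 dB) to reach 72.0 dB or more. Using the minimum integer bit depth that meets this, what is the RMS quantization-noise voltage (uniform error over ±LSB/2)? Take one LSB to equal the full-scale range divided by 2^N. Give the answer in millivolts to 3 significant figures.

1.96 mV

The full-scale span is 13.9 − (-13.9) = 27.8 V.
N ≥ (72.0 − 1.76)/6.02 = 11.668 → N_min = 12.
Step size = 27.8/4096 V = 6.7871 mV.
σ_q = LSB/√12 = 6.7871 mV/3.4641 = 1.96 mV.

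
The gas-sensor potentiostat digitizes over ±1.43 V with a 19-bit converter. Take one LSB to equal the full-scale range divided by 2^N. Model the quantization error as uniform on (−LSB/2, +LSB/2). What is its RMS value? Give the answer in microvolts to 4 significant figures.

Span: 1.43 V − (-1.43 V) = 2.86 V.
Step size = 2.86/524288 V = 5.45502 µV.
σ_q = LSB/√12 = 5.45502 µV/3.4641 = 1.575 µV.

1.575 µV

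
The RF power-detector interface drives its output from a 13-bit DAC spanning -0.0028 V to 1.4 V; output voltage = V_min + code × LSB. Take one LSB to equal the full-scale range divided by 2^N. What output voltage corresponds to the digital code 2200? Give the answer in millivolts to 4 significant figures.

373.9 mV

Span: 1.4 V − (-0.0028 V) = 1.4028 V. LSB = 1.4028 V / 2^13.
V_out = -0.0028 + 2200 × (1.4028/8192) V
      = -0.0028 V + 0.376729 V = 0.373929 V.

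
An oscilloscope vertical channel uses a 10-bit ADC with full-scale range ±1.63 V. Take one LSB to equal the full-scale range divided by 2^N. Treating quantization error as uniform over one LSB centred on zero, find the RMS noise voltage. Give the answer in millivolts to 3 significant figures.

Full-scale range = 1.63 V − (-1.63 V) = 3.26 V.
LSB = 3.26 V ÷ 2^10 = 3.26/1024 V = 3.1836 mV.
σ_q = LSB/√12 = 3.1836 mV/3.4641 = 0.919 mV.

0.919 mV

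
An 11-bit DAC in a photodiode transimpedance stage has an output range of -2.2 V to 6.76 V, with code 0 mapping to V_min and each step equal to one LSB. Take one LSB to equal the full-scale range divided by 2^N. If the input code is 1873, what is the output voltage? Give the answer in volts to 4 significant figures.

5.994 V

Full-scale range = 6.76 V − (-2.2 V) = 8.96 V. LSB = 8.96 V / 2^11.
Output = V_min + (1873/2048) × range = -2.2 + 0.914551 × 8.96 V
      = -2.2 V + 8.19438 V = 5.99438 V.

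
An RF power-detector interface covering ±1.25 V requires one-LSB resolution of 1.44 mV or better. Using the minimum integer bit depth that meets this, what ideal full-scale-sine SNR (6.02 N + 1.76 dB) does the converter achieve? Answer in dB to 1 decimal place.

68.0 dB

The full-scale span is 1.25 − (-1.25) = 2.5 V.
Need 2^N ≥ 2.5 V / 1.44 mV = 1736 → N_min = 11.
Ideal SNR at N = 11: 6.02·11 + 1.76 = 68.0 dB.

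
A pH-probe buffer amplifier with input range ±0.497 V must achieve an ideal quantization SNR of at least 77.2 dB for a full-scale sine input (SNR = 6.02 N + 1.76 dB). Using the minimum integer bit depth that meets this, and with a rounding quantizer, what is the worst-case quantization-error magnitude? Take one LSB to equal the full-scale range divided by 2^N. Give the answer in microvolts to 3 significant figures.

60.7 µV

Span: 0.497 V − (-0.497 V) = 0.994 V.
6.02 N + 1.76 ≥ 77.2 gives N ≥ 12.532, so the minimum integer is 13.
LSB = 0.994 V / 2^13 = 121.34 µV.
Max error for round-to-nearest is LSB/2 = 60.7 µV.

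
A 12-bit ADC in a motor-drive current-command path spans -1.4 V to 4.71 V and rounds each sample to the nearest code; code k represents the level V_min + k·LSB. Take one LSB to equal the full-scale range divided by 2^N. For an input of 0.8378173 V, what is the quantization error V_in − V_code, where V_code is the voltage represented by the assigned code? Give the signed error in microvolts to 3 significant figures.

Full-scale range = 4.71 V − (-1.4 V) = 6.11 V. LSB = 6.11 V / 2^12 ≈ 1.492 mV.
(0.8378173 − (-1.4)) / LSB = 2.2378173 × 4096/6.11 = 1500.1800. Nearest integer: k = 1500.
V_code = -1.4 + (1500/4096) × 6.11 = 0.8375488281 V.
V_in − V_code = 0.8378173 − (0.8375488281) = +268 µV.

+268 µV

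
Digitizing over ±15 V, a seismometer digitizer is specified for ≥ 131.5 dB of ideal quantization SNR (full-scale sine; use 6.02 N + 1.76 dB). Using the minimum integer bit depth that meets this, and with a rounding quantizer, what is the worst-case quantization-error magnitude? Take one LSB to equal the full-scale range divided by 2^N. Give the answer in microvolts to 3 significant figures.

3.58 µV

The full-scale span is 15 − (-15) = 30 V.
N ≥ (131.5 − 1.76)/6.02 = 21.551 → N_min = 22.
LSB = 30 V / 2^22 = 7.1526 µV.
|e|_max = LSB/2 = 3.58 µV.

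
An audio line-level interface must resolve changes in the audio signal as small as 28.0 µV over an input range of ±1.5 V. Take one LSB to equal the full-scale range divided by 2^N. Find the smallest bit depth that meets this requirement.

17 bits

Full-scale range = 1.5 V − (-1.5 V) = 3 V.
Required number of levels: 3/28.0 µV = 107140; smallest N with 2^N ≥ that is 17.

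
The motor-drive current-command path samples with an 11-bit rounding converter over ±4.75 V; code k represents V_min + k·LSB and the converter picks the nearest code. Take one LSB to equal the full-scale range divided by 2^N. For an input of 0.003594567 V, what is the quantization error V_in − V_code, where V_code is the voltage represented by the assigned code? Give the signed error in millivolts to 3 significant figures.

Full-scale range = 4.75 V − (-4.75 V) = 9.5 V. LSB = 9.5 V / 2^11 ≈ 4.639 mV.
(V_in − V_min)/LSB = (0.003594567 − (-4.75)) × 2048/9.5 = 1024.7749 → nearest code k = 1025.
V_code = V_min + k × range/2^11 = -4.75 + 1025 × 9.5/2048 = 0.004638671875 V.
V_in − V_code = 0.003594567 − (0.004638671875) = −1.04 mV.

−1.04 mV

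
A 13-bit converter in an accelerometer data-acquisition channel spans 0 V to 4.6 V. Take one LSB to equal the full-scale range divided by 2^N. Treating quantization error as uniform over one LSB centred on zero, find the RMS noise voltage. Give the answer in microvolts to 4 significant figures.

162.1 µV

V_FS = 4.6 V.
Step size = 4.6/8192 V = 0.561523 mV.
V_rms = LSB/√12 = 0.561523 mV / √12 = 162.1 µV.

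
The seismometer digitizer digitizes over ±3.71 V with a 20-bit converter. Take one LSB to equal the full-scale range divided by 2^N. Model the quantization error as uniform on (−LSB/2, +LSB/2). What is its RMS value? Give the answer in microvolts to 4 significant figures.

Range = 3.71 − (-3.71) = 7.42 V.
Step size = 7.42/1048576 V = 7.07626 µV.
For a uniform distribution on [−LSB/2, +LSB/2], V_rms = LSB/√12 = 7.07626 µV/3.4641 = 2.043 µV.

2.043 µV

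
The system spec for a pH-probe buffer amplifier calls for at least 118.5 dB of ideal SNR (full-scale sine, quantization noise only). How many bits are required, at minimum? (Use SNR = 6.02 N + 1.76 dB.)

Solving 6.02 N ≥ 118.5 − 1.76: N ≥ 19.392. Round up → N = 20.

20 bits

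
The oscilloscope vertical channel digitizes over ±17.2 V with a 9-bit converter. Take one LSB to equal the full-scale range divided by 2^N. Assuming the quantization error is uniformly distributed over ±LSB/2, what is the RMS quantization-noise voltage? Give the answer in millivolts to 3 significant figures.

19.4 mV

Range = 17.2 − (-17.2) = 34.4 V.
LSB = 34.4 V / 2^9 = 67.188 mV.
σ_q = LSB/√12 = 67.188 mV/3.4641 = 19.4 mV.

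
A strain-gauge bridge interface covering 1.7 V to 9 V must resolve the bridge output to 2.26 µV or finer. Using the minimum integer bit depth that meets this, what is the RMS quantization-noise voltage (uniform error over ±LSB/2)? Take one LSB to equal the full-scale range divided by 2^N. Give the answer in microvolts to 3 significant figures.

The full-scale span is 9 − (1.7) = 7.3 V.
Need 2^N ≥ 7.3 V / 2.26 µV = 3.230e6 → N_min = 22.
Step size = 7.3/4194304 V = 1.7405 µV.
RMS noise = LSB/√12 = 0.502 µV.

0.502 µV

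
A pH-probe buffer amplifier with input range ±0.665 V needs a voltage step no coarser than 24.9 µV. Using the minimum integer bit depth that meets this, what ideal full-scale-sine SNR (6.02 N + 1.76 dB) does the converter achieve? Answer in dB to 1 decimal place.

98.1 dB

Full-scale range = 0.665 V − (-0.665 V) = 1.33 V.
Levels needed ≥ 1.33/24.9 µV = 53410. 2^16 = 65536 suffices, so N_min = 16.
SNR = 6.02 × 16 + 1.76 = 98.08 dB.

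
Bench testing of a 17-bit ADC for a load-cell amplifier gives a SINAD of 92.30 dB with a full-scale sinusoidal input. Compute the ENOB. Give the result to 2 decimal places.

ENOB = (92.30 − 1.76)/6.02 = 15.0399 bits.

15.04 bits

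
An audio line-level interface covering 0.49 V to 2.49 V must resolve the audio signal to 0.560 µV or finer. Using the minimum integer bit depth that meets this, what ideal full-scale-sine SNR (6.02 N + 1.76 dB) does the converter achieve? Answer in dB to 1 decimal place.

The full-scale span is 2.49 − (0.49) = 2 V.
Need 2^N ≥ 2 V / 0.560 µV = 3.571e6 → N_min = 22.
SNR = 6.02 × 22 + 1.76 = 134.20 dB.

134.2 dB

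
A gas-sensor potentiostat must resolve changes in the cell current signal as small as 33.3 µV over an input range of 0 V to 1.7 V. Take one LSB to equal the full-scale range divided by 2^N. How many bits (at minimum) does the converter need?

Span = 1.7 V.
Need 2^N ≥ 1.7 V / 33.3 µV = 51050 → N_min = 16.

16 bits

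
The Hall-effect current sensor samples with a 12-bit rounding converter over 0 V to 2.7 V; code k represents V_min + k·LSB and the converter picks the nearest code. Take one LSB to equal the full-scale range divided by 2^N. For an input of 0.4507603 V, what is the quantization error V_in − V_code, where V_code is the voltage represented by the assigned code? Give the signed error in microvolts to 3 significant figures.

V_FS = 2.7 V. LSB = 2.7 V / 2^12 ≈ 0.6592 mV.
Position in LSBs: (0.4507603 − (0)) × 4096/2.7 = 683.8201; rounding gives k = 684.
V_code = 0 + (684/4096) × 2.7 = 0.4508789063 V.
V_in − V_code = 0.4507603 − (0.4508789063) = −119 µV.

−119 µV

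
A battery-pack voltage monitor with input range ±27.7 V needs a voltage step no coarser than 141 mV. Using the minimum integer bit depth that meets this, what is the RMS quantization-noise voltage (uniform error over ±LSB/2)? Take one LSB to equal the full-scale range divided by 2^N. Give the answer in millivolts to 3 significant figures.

31.2 mV

The full-scale span is 27.7 − (-27.7) = 55.4 V.
55.4 V / 141 mV = 392.9. Since 2^8 = 256 and 2^9 = 512, N = 9.
Step size = 55.4/512 V = 108.20 mV.
RMS noise = LSB/√12 = 31.2 mV.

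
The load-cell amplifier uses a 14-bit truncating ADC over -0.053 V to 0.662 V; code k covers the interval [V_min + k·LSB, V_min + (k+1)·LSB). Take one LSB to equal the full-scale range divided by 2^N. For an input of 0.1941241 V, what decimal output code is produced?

The full-scale span is 0.662 − (-0.053) = 0.715 V. LSB = 0.715 V / 2^14 ≈ 43.64 µV.
(V_in − V_min) × 2^14/range = (0.1941241 − (-0.053)) × 16384/0.715 = 5662.771.
Floor → code = 5662.

5662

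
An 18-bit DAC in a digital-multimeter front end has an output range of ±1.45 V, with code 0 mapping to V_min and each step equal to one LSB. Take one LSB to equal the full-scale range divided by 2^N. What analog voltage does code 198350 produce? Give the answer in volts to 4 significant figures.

0.7443 V

Span: 1.45 V − (-1.45 V) = 2.9 V. LSB = 2.9 V / 2^18.
V_out = -1.45 + 198350 × (2.9/262144) V
      = -1.45 V + 2.19427 V = 0.744271 V.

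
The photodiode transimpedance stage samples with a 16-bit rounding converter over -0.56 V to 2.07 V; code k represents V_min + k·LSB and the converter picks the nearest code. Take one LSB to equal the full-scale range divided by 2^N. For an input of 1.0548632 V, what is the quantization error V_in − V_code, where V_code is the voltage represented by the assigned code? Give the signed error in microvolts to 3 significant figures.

+7.24 µV

Range = 2.07 − (-0.56) = 2.63 V. LSB = 2.63 V / 2^16 ≈ 40.13 µV.
Position in LSBs: (1.0548632 − (-0.56)) × 65536/2.63 = 40240.1805; rounding gives k = 40240.
V_code = -0.56 + (40240/65536) × 2.63 = 1.0548559570 V.
Error = V_in − V_code = 1.0548632 − (1.0548559570) = +7.24 µV.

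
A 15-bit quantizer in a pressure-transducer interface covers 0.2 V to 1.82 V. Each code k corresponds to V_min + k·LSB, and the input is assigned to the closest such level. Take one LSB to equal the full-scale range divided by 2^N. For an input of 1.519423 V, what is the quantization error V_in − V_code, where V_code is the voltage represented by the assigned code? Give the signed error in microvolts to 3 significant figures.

The full-scale span is 1.82 − (0.2) = 1.62 V. LSB = 1.62 V / 2^15 ≈ 49.44 µV.
(V_in − V_min)/LSB = (1.519423 − (0.2)) × 32768/1.62 = 26688.1808 → nearest code k = 26688.
V_code = V_min + k × range/2^15 = 0.2 + 26688 × 1.62/32768 = 1.5194140625 V.
e = 1.519423 − (1.5194140625) = +8.94 µV.

+8.94 µV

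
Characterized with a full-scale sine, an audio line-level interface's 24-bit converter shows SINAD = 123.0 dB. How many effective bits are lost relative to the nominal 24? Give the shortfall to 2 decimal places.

ENOB = (SINAD − 1.76)/6.02 = (123.0 − 1.76)/6.02 = 20.1395 bits.
24 − 20.1395 = 3.86 bits below nominal.

3.86 bits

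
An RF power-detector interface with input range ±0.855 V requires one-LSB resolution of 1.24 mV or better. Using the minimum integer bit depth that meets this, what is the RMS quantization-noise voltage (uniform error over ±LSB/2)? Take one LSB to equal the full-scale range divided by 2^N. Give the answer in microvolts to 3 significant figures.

The full-scale span is 0.855 − (-0.855) = 1.71 V.
Levels needed ≥ 1.71/1.24 mV = 1379. 2^11 = 2048 suffices, so N_min = 11.
LSB = 1.71 V / 2^11 = 0.83496 mV.
σ_q = LSB/√12 = 0.83496 mV/3.4641 = 241 µV.

241 µV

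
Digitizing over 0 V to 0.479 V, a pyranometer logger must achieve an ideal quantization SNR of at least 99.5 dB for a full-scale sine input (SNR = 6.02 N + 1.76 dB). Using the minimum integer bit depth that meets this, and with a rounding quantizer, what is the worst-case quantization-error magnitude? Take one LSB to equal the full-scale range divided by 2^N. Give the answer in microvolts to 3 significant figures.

Range is 0.479 V.
N ≥ (99.5 − 1.76)/6.02 = 16.236 → N_min = 17.
LSB = 0.479 V ÷ 2^17 = 0.479/131072 V = 3.6545 µV.
|e|_max = LSB/2 = 1.83 µV.

1.83 µV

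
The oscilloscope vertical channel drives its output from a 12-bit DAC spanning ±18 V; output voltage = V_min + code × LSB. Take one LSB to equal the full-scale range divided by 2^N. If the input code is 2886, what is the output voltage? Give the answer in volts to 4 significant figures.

Span: 18 V − (-18 V) = 36 V. LSB = 36 V / 2^12.
V_out = V_min + code × LSB = -18 V + 2886 × 36 V / 4096
      = -18 + 25.3652 = 7.36523 V.

7.365 V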